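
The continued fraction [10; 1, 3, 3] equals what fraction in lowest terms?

140/13

Using pₖ = aₖpₖ₋₁ + pₖ₋₂ and qₖ = aₖqₖ₋₁ + qₖ₋₂:
  k=0: a=10, p=10, q=1
  k=1: a=1, p=11, q=1
  k=2: a=3, p=43, q=4
  k=3: a=3, p=140, q=13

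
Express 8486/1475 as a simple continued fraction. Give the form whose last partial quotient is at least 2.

8486 = 5*1475 + 1111
1475 = 1*1111 + 364
1111 = 3*364 + 19
364 = 19*19 + 3
19 = 6*3 + 1
3 = 3*1 + 0  (stop)
So 8486/1475 = [5; 1, 3, 19, 6, 3].

[5; 1, 3, 19, 6, 3]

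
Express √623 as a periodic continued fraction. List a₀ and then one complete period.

a₀ = ⌊√623⌋ = 24.

[24; 1, 23, 1, 48]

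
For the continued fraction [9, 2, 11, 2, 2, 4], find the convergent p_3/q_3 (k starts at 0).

455/48

Using pₖ = aₖpₖ₋₁ + pₖ₋₂, qₖ = aₖqₖ₋₁ + qₖ₋₂ (with p₋₁=1, p₋₂=0, q₋₁=0, q₋₂=1):
  k=0: a=9, p=9, q=1
  k=1: a=2, p=19, q=2
  k=2: a=11, p=218, q=23
  k=3: a=2, p=455, q=48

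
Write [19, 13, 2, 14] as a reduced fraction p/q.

Using pₖ = aₖpₖ₋₁ + pₖ₋₂ and qₖ = aₖqₖ₋₁ + qₖ₋₂:
  k=0: a=19, p=19, q=1
  k=1: a=13, p=248, q=13
  k=2: a=2, p=515, q=27
  k=3: a=14, p=7458, q=391

7458/391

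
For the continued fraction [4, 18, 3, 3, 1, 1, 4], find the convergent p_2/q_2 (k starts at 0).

223/55

Using pₖ = aₖpₖ₋₁ + pₖ₋₂, qₖ = aₖqₖ₋₁ + qₖ₋₂ (with p₋₁=1, p₋₂=0, q₋₁=0, q₋₂=1):
  k=0: a=4, p=4, q=1
  k=1: a=18, p=73, q=18
  k=2: a=3, p=223, q=55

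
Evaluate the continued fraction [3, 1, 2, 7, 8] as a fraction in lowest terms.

659/179

Using pₖ = aₖpₖ₋₁ + pₖ₋₂ and qₖ = aₖqₖ₋₁ + qₖ₋₂:
  k=0: a=3, p=3, q=1
  k=1: a=1, p=4, q=1
  k=2: a=2, p=11, q=3
  k=3: a=7, p=81, q=22
  k=4: a=8, p=659, q=179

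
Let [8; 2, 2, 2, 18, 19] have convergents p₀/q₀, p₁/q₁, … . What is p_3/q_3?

101/12

Using pₖ = aₖpₖ₋₁ + pₖ₋₂, qₖ = aₖqₖ₋₁ + qₖ₋₂ (with p₋₁=1, p₋₂=0, q₋₁=0, q₋₂=1):
  k=0: a=8, p=8, q=1
  k=1: a=2, p=17, q=2
  k=2: a=2, p=42, q=5
  k=3: a=2, p=101, q=12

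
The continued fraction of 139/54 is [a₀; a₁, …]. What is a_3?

139 = 2·54 + 31   →  a_0 = 2
54 = 1·31 + 23   →  a_1 = 1
31 = 1·23 + 8   →  a_2 = 1
23 = 2·8 + 7   →  a_3 = 2

2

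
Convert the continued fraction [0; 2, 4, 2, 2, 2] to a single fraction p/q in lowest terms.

53/118

Using pₖ = aₖpₖ₋₁ + pₖ₋₂ and qₖ = aₖqₖ₋₁ + qₖ₋₂:
  k=0: a=0, p=0, q=1
  k=1: a=2, p=1, q=2
  k=2: a=4, p=4, q=9
  k=3: a=2, p=9, q=20
  k=4: a=2, p=22, q=49
  k=5: a=2, p=53, q=118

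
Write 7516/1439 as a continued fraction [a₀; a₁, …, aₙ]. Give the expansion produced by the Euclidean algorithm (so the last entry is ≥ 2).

[5; 4, 2, 14, 11]

7516 = 5*1439 + 321
1439 = 4*321 + 155
321 = 2*155 + 11
155 = 14*11 + 1
11 = 11*1 + 0  (stop)
So 7516/1439 = [5; 4, 2, 14, 11].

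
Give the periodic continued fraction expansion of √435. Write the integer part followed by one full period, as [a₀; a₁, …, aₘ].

a₀ = ⌊√435⌋ = 20.
With m₀=0, d₀=1 and mₖ₊₁ = dₖaₖ − mₖ, dₖ₊₁ = (n − mₖ₊₁²)/dₖ, aₖ₊₁ = ⌊(a₀+mₖ₊₁)/dₖ₊₁⌋:
  k=1: m=20, d=35, a=1
  k=2: m=15, d=6, a=5
  k=3: m=15, d=35, a=1
  k=4: m=20, d=1, a=40
d=1 and a=2a₀=40 at k=4, so the next step gives (m, d) = (20, 35) again — its k=1 value — and the period has length 4.

[20; 1, 5, 1, 40]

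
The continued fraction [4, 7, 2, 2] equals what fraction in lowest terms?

Using pₖ = aₖpₖ₋₁ + pₖ₋₂ and qₖ = aₖqₖ₋₁ + qₖ₋₂:
  k=0: a=4, p=4, q=1
  k=1: a=7, p=29, q=7
  k=2: a=2, p=62, q=15
  k=3: a=2, p=153, q=37

153/37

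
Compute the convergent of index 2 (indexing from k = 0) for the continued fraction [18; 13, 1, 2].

253/14

Using pₖ = aₖpₖ₋₁ + pₖ₋₂, qₖ = aₖqₖ₋₁ + qₖ₋₂ (with p₋₁=1, p₋₂=0, q₋₁=0, q₋₂=1):
  k=0: a=18, p=18, q=1
  k=1: a=13, p=235, q=13
  k=2: a=1, p=253, q=14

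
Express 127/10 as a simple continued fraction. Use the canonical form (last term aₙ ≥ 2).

127 = 12·10 + 7
10 = 1·7 + 3
7 = 2·3 + 1
3 = 3·1 + 0  (stop)
So 127/10 = [12; 1, 2, 3].

[12; 1, 2, 3]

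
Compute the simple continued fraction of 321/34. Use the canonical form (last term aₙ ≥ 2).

321 = 9*34 + 15
34 = 2*15 + 4
15 = 3*4 + 3
4 = 1*3 + 1
3 = 3*1 + 0  (stop)
So 321/34 = [9; 2, 3, 1, 3].

[9; 2, 3, 1, 3]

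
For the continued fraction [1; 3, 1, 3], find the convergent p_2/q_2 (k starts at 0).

5/4

Using pₖ = aₖpₖ₋₁ + pₖ₋₂, qₖ = aₖqₖ₋₁ + qₖ₋₂ (with p₋₁=1, p₋₂=0, q₋₁=0, q₋₂=1):
  k=0: a=1, p=1, q=1
  k=1: a=3, p=4, q=3
  k=2: a=1, p=5, q=4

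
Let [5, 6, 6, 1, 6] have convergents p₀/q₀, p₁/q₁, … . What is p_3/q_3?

222/43

Using pₖ = aₖpₖ₋₁ + pₖ₋₂, qₖ = aₖqₖ₋₁ + qₖ₋₂ (with p₋₁=1, p₋₂=0, q₋₁=0, q₋₂=1):
  k=0: a=5, p=5, q=1
  k=1: a=6, p=31, q=6
  k=2: a=6, p=191, q=37
  k=3: a=1, p=222, q=43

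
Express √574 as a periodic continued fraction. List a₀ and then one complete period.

a₀ = ⌊√574⌋ = 23.
With m₀=0, d₀=1 and mₖ₊₁ = dₖaₖ − mₖ, dₖ₊₁ = (n − mₖ₊₁²)/dₖ, aₖ₊₁ = ⌊(a₀+mₖ₊₁)/dₖ₊₁⌋:
  k=1: m=23, d=45, a=1
  k=2: m=22, d=2, a=22
  k=3: m=22, d=45, a=1
  k=4: m=23, d=1, a=46
d=1 and a=2a₀=46 at k=4, so the next step gives (m, d) = (23, 45) again — its k=1 value — and the period has length 4.

[23; 1, 22, 1, 46]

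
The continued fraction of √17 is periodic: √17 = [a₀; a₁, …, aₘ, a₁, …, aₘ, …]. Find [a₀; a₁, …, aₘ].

[4; 8]

a₀ = ⌊√17⌋ = 4.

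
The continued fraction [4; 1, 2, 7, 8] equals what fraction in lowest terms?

838/179

Fold from the inside: start with 8/1.
  7 + 1/8 = 57/8
  2 + 8/57 = 122/57
  1 + 57/122 = 179/122
  4 + 122/179 = 838/179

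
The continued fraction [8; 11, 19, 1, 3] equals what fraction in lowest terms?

Using pₖ = aₖpₖ₋₁ + pₖ₋₂ and qₖ = aₖqₖ₋₁ + qₖ₋₂:
  k=0: a=8, p=8, q=1
  k=1: a=11, p=89, q=11
  k=2: a=19, p=1699, q=210
  k=3: a=1, p=1788, q=221
  k=4: a=3, p=7063, q=873

7063/873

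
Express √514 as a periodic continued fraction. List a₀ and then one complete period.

[22; 1, 2, 22, 2, 1, 44]

a₀ = ⌊√514⌋ = 22.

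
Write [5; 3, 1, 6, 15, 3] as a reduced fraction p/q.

6595/1254

Using pₖ = aₖpₖ₋₁ + pₖ₋₂ and qₖ = aₖqₖ₋₁ + qₖ₋₂:
  k=0: a=5, p=5, q=1
  k=1: a=3, p=16, q=3
  k=2: a=1, p=21, q=4
  k=3: a=6, p=142, q=27
  k=4: a=15, p=2151, q=409
  k=5: a=3, p=6595, q=1254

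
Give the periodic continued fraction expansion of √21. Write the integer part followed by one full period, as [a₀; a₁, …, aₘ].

a₀ = ⌊√21⌋ = 4.

[4; 1, 1, 2, 1, 1, 8]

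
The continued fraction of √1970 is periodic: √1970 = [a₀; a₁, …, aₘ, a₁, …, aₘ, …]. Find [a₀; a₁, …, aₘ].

[44; 2, 1, 1, 2, 88]

a₀ = ⌊√1970⌋ = 44.
With m₀=0, d₀=1 and mₖ₊₁ = dₖaₖ − mₖ, dₖ₊₁ = (n − mₖ₊₁²)/dₖ, aₖ₊₁ = ⌊(a₀+mₖ₊₁)/dₖ₊₁⌋:
  k=1: m=44, d=34, a=2
  k=2: m=24, d=41, a=1
  k=3: m=17, d=41, a=1
  k=4: m=24, d=34, a=2
  k=5: m=44, d=1, a=88
d=1 and a=2a₀=88 at k=5, so the next step gives (m, d) = (44, 34) again — its k=1 value — and the period has length 5.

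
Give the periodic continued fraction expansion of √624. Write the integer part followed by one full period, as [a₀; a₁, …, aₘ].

a₀ = ⌊√624⌋ = 24.

[24; 1, 48]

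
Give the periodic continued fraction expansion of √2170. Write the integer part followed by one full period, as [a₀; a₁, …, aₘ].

[46; 1, 1, 2, 1, 1, 92]

a₀ = ⌊√2170⌋ = 46.
With m₀=0, d₀=1 and mₖ₊₁ = dₖaₖ − mₖ, dₖ₊₁ = (n − mₖ₊₁²)/dₖ, aₖ₊₁ = ⌊(a₀+mₖ₊₁)/dₖ₊₁⌋:
  k=1: m=46, d=54, a=1
  k=2: m=8, d=39, a=1
  k=3: m=31, d=31, a=2
  k=4: m=31, d=39, a=1
  k=5: m=8, d=54, a=1
  k=6: m=46, d=1, a=92
d=1 and a=2a₀=92 at k=6, so the next step gives (m, d) = (46, 54) again — its k=1 value — and the period has length 6.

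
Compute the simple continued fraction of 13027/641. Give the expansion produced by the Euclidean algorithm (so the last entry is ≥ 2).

13027 = 20×641 + 207
641 = 3×207 + 20
207 = 10×20 + 7
20 = 2×7 + 6
7 = 1×6 + 1
6 = 6×1 + 0  (stop)
So 13027/641 = [20; 3, 10, 2, 1, 6].

[20; 3, 10, 2, 1, 6]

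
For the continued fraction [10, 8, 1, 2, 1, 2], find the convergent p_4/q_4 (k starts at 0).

Using pₖ = aₖpₖ₋₁ + pₖ₋₂, qₖ = aₖqₖ₋₁ + qₖ₋₂ (with p₋₁=1, p₋₂=0, q₋₁=0, q₋₂=1):
  k=0: a=10, p=10, q=1
  k=1: a=8, p=81, q=8
  k=2: a=1, p=91, q=9
  k=3: a=2, p=263, q=26
  k=4: a=1, p=354, q=35

354/35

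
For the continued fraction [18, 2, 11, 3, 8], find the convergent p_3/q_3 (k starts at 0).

Using pₖ = aₖpₖ₋₁ + pₖ₋₂, qₖ = aₖqₖ₋₁ + qₖ₋₂ (with p₋₁=1, p₋₂=0, q₋₁=0, q₋₂=1):
  k=0: a=18, p=18, q=1
  k=1: a=2, p=37, q=2
  k=2: a=11, p=425, q=23
  k=3: a=3, p=1312, q=71

1312/71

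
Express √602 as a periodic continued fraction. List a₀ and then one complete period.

[24; 1, 1, 6, 1, 1, 48]

a₀ = ⌊√602⌋ = 24.
With m₀=0, d₀=1 and mₖ₊₁ = dₖaₖ − mₖ, dₖ₊₁ = (n − mₖ₊₁²)/dₖ, aₖ₊₁ = ⌊(a₀+mₖ₊₁)/dₖ₊₁⌋:
  k=1: m=24, d=26, a=1
  k=2: m=2, d=23, a=1
  k=3: m=21, d=7, a=6
  k=4: m=21, d=23, a=1
  k=5: m=2, d=26, a=1
  k=6: m=24, d=1, a=48
d=1 and a=2a₀=48 at k=6, so the next step gives (m, d) = (24, 26) again — its k=1 value — and the period has length 6.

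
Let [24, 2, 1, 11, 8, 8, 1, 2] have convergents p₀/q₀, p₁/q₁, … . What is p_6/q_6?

Using pₖ = aₖpₖ₋₁ + pₖ₋₂, qₖ = aₖqₖ₋₁ + qₖ₋₂ (with p₋₁=1, p₋₂=0, q₋₁=0, q₋₂=1):
  k=0: a=24, p=24, q=1
  k=1: a=2, p=49, q=2
  k=2: a=1, p=73, q=3
  k=3: a=11, p=852, q=35
  k=4: a=8, p=6889, q=283
  k=5: a=8, p=55964, q=2299
  k=6: a=1, p=62853, q=2582

62853/2582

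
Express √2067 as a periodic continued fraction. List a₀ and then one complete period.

[45; 2, 6, 2, 90]

a₀ = ⌊√2067⌋ = 45.
With m₀=0, d₀=1 and mₖ₊₁ = dₖaₖ − mₖ, dₖ₊₁ = (n − mₖ₊₁²)/dₖ, aₖ₊₁ = ⌊(a₀+mₖ₊₁)/dₖ₊₁⌋:
  k=1: m=45, d=42, a=2
  k=2: m=39, d=13, a=6
  k=3: m=39, d=42, a=2
  k=4: m=45, d=1, a=90
d=1 and a=2a₀=90 at k=4, so the next step gives (m, d) = (45, 42) again — its k=1 value — and the period has length 4.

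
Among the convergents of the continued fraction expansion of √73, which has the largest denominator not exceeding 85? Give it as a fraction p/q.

581/68

√73 = [8; 1, 1, 5, 5, 1, 1, 16, …] (period length 7).
Convergents:
  p_0/q_0 = 8/1
  p_1/q_1 = 9/1
  p_2/q_2 = 17/2
  p_3/q_3 = 94/11
  p_4/q_4 = 487/57
  p_5/q_5 = 581/68
  p_6/q_6 = 1068/125
q_5 = 68 ≤ 85 < 125 = q_6, so the answer is 581/68.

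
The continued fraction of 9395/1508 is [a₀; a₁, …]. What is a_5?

9395 = 6·1508 + 347   →  a_0 = 6
1508 = 4·347 + 120   →  a_1 = 4
347 = 2·120 + 107   →  a_2 = 2
120 = 1·107 + 13   →  a_3 = 1
107 = 8·13 + 3   →  a_4 = 8
13 = 4·3 + 1   →  a_5 = 4

4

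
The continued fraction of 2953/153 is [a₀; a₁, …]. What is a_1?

3

2953 = 19·153 + 46   →  a_0 = 19
153 = 3·46 + 15   →  a_1 = 3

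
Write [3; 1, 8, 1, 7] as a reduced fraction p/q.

308/79

Using pₖ = aₖpₖ₋₁ + pₖ₋₂ and qₖ = aₖqₖ₋₁ + qₖ₋₂:
  k=0: a=3, p=3, q=1
  k=1: a=1, p=4, q=1
  k=2: a=8, p=35, q=9
  k=3: a=1, p=39, q=10
  k=4: a=7, p=308, q=79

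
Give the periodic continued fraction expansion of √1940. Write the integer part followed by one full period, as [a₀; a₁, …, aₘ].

[44; 22, 88]

a₀ = ⌊√1940⌋ = 44.
With m₀=0, d₀=1 and mₖ₊₁ = dₖaₖ − mₖ, dₖ₊₁ = (n − mₖ₊₁²)/dₖ, aₖ₊₁ = ⌊(a₀+mₖ₊₁)/dₖ₊₁⌋:
  k=1: m=44, d=4, a=22
  k=2: m=44, d=1, a=88
d=1 and a=2a₀=88 at k=2, so the next step gives (m, d) = (44, 4) again — its k=1 value — and the period has length 2.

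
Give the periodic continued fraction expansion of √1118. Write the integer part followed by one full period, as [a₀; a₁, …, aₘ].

a₀ = ⌊√1118⌋ = 33.
With m₀=0, d₀=1 and mₖ₊₁ = dₖaₖ − mₖ, dₖ₊₁ = (n − mₖ₊₁²)/dₖ, aₖ₊₁ = ⌊(a₀+mₖ₊₁)/dₖ₊₁⌋:
  k=1: m=33, d=29, a=2
  k=2: m=25, d=17, a=3
  k=3: m=26, d=26, a=2
  k=4: m=26, d=17, a=3
  k=5: m=25, d=29, a=2
  k=6: m=33, d=1, a=66
d=1 and a=2a₀=66 at k=6, so the next step gives (m, d) = (33, 29) again — its k=1 value — and the period has length 6.

[33; 2, 3, 2, 3, 2, 66]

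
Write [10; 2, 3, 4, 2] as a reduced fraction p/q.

699/67

Using pₖ = aₖpₖ₋₁ + pₖ₋₂ and qₖ = aₖqₖ₋₁ + qₖ₋₂:
  k=0: a=10, p=10, q=1
  k=1: a=2, p=21, q=2
  k=2: a=3, p=73, q=7
  k=3: a=4, p=313, q=30
  k=4: a=2, p=699, q=67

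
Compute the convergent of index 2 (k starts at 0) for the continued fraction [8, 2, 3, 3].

59/7

Using pₖ = aₖpₖ₋₁ + pₖ₋₂, qₖ = aₖqₖ₋₁ + qₖ₋₂ (with p₋₁=1, p₋₂=0, q₋₁=0, q₋₂=1):
  k=0: a=8, p=8, q=1
  k=1: a=2, p=17, q=2
  k=2: a=3, p=59, q=7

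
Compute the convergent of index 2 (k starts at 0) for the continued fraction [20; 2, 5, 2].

225/11

Using pₖ = aₖpₖ₋₁ + pₖ₋₂, qₖ = aₖqₖ₋₁ + qₖ₋₂ (with p₋₁=1, p₋₂=0, q₋₁=0, q₋₂=1):
  k=0: a=20, p=20, q=1
  k=1: a=2, p=41, q=2
  k=2: a=5, p=225, q=11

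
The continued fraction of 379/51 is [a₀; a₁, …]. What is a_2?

3

379 = 7·51 + 22   →  a_0 = 7
51 = 2·22 + 7   →  a_1 = 2
22 = 3·7 + 1   →  a_2 = 3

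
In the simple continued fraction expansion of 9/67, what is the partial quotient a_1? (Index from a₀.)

7

9 = 0·67 + 9   →  a_0 = 0
67 = 7·9 + 4   →  a_1 = 7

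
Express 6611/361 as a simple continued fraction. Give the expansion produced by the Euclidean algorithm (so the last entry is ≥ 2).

6611 = 18·361 + 113
361 = 3·113 + 22
113 = 5·22 + 3
22 = 7·3 + 1
3 = 3·1 + 0  (stop)
So 6611/361 = [18; 3, 5, 7, 3].

[18; 3, 5, 7, 3]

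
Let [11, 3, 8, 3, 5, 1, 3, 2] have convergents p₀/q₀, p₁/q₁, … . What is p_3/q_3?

883/78

Using pₖ = aₖpₖ₋₁ + pₖ₋₂, qₖ = aₖqₖ₋₁ + qₖ₋₂ (with p₋₁=1, p₋₂=0, q₋₁=0, q₋₂=1):
  k=0: a=11, p=11, q=1
  k=1: a=3, p=34, q=3
  k=2: a=8, p=283, q=25
  k=3: a=3, p=883, q=78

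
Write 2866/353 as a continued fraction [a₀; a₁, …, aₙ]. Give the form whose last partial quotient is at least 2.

2866 = 8*353 + 42
353 = 8*42 + 17
42 = 2*17 + 8
17 = 2*8 + 1
8 = 8*1 + 0  (stop)
So 2866/353 = [8; 8, 2, 2, 8].

[8; 8, 2, 2, 8]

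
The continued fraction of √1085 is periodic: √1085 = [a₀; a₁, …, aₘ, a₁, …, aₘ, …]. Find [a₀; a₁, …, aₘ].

a₀ = ⌊√1085⌋ = 32.
With m₀=0, d₀=1 and mₖ₊₁ = dₖaₖ − mₖ, dₖ₊₁ = (n − mₖ₊₁²)/dₖ, aₖ₊₁ = ⌊(a₀+mₖ₊₁)/dₖ₊₁⌋:
  k=1: m=32, d=61, a=1
  k=2: m=29, d=4, a=15
  k=3: m=31, d=31, a=2
  k=4: m=31, d=4, a=15
  k=5: m=29, d=61, a=1
  k=6: m=32, d=1, a=64
d=1 and a=2a₀=64 at k=6, so the next step gives (m, d) = (32, 61) again — its k=1 value — and the period has length 6.

[32; 1, 15, 2, 15, 1, 64]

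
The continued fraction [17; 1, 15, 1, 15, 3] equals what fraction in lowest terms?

Using pₖ = aₖpₖ₋₁ + pₖ₋₂ and qₖ = aₖqₖ₋₁ + qₖ₋₂:
  k=0: a=17, p=17, q=1
  k=1: a=1, p=18, q=1
  k=2: a=15, p=287, q=16
  k=3: a=1, p=305, q=17
  k=4: a=15, p=4862, q=271
  k=5: a=3, p=14891, q=830

14891/830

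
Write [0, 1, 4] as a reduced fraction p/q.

Using pₖ = aₖpₖ₋₁ + pₖ₋₂ and qₖ = aₖqₖ₋₁ + qₖ₋₂:
  k=0: a=0, p=0, q=1
  k=1: a=1, p=1, q=1
  k=2: a=4, p=4, q=5

4/5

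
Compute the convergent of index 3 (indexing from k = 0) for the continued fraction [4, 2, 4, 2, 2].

89/20

Using pₖ = aₖpₖ₋₁ + pₖ₋₂, qₖ = aₖqₖ₋₁ + qₖ₋₂ (with p₋₁=1, p₋₂=0, q₋₁=0, q₋₂=1):
  k=0: a=4, p=4, q=1
  k=1: a=2, p=9, q=2
  k=2: a=4, p=40, q=9
  k=3: a=2, p=89, q=20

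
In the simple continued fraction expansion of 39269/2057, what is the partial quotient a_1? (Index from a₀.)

39269 = 19·2057 + 186   →  a_0 = 19
2057 = 11·186 + 11   →  a_1 = 11

11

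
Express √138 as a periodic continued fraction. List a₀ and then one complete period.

[11; 1, 2, 1, 22]

a₀ = ⌊√138⌋ = 11.
With m₀=0, d₀=1 and mₖ₊₁ = dₖaₖ − mₖ, dₖ₊₁ = (n − mₖ₊₁²)/dₖ, aₖ₊₁ = ⌊(a₀+mₖ₊₁)/dₖ₊₁⌋:
  k=1: m=11, d=17, a=1
  k=2: m=6, d=6, a=2
  k=3: m=6, d=17, a=1
  k=4: m=11, d=1, a=22
d=1 and a=2a₀=22 at k=4, so the next step gives (m, d) = (11, 17) again — its k=1 value — and the period has length 4.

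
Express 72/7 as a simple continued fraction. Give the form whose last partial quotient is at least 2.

72 = 10×7 + 2
7 = 3×2 + 1
2 = 2×1 + 0  (stop)
So 72/7 = [10; 3, 2].

[10; 3, 2]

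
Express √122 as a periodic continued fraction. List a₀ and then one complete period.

a₀ = ⌊√122⌋ = 11.
With m₀=0, d₀=1 and mₖ₊₁ = dₖaₖ − mₖ, dₖ₊₁ = (n − mₖ₊₁²)/dₖ, aₖ₊₁ = ⌊(a₀+mₖ₊₁)/dₖ₊₁⌋:
  k=1: m=11, d=1, a=22
d=1 and a=2a₀=22 at k=1, so the next step gives (m, d) = (11, 1) again — its k=1 value — and the period has length 1.

[11; 22]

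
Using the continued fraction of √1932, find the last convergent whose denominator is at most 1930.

√1932 = [43; 1, 20, 1, 86, …] (period length 4).
Convergents:
  p_0/q_0 = 43/1
  p_1/q_1 = 44/1
  p_2/q_2 = 923/21
  p_3/q_3 = 967/22
  p_4/q_4 = 84085/1913
  p_5/q_5 = 85052/1935
q_4 = 1913 ≤ 1930 < 1935 = q_5, so the answer is 84085/1913.

84085/1913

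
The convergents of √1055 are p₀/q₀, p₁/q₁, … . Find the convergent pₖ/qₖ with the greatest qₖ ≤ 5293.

√1055 = [32; 2, 12, 2, 64, …] (period length 4).
Convergents:
  p_0/q_0 = 32/1
  p_1/q_1 = 65/2
  p_2/q_2 = 812/25
  p_3/q_3 = 1689/52
  p_4/q_4 = 108908/3353
  p_5/q_5 = 219505/6758
q_4 = 3353 ≤ 5293 < 6758 = q_5, so the answer is 108908/3353.

108908/3353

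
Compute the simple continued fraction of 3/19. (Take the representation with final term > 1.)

3 = 0×19 + 3
19 = 6×3 + 1
3 = 3×1 + 0  (stop)
So 3/19 = [0; 6, 3].

[0; 6, 3]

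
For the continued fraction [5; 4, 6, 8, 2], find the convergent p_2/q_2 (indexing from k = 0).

Using pₖ = aₖpₖ₋₁ + pₖ₋₂, qₖ = aₖqₖ₋₁ + qₖ₋₂ (with p₋₁=1, p₋₂=0, q₋₁=0, q₋₂=1):
  k=0: a=5, p=5, q=1
  k=1: a=4, p=21, q=4
  k=2: a=6, p=131, q=25

131/25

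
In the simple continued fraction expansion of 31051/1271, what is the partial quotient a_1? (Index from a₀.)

31051 = 24·1271 + 547   →  a_0 = 24
1271 = 2·547 + 177   →  a_1 = 2

2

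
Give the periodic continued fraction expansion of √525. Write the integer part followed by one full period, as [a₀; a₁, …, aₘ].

[22; 1, 10, 2, 10, 1, 44]

a₀ = ⌊√525⌋ = 22.
With m₀=0, d₀=1 and mₖ₊₁ = dₖaₖ − mₖ, dₖ₊₁ = (n − mₖ₊₁²)/dₖ, aₖ₊₁ = ⌊(a₀+mₖ₊₁)/dₖ₊₁⌋:
  k=1: m=22, d=41, a=1
  k=2: m=19, d=4, a=10
  k=3: m=21, d=21, a=2
  k=4: m=21, d=4, a=10
  k=5: m=19, d=41, a=1
  k=6: m=22, d=1, a=44
d=1 and a=2a₀=44 at k=6, so the next step gives (m, d) = (22, 41) again — its k=1 value — and the period has length 6.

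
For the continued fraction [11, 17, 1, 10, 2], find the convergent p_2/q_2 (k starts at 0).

Using pₖ = aₖpₖ₋₁ + pₖ₋₂, qₖ = aₖqₖ₋₁ + qₖ₋₂ (with p₋₁=1, p₋₂=0, q₋₁=0, q₋₂=1):
  k=0: a=11, p=11, q=1
  k=1: a=17, p=188, q=17
  k=2: a=1, p=199, q=18

199/18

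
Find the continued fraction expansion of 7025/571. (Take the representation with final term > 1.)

[12; 3, 3, 3, 17]

7025 = 12×571 + 173
571 = 3×173 + 52
173 = 3×52 + 17
52 = 3×17 + 1
17 = 17×1 + 0  (stop)
So 7025/571 = [12; 3, 3, 3, 17].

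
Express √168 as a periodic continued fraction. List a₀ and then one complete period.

a₀ = ⌊√168⌋ = 12.
With m₀=0, d₀=1 and mₖ₊₁ = dₖaₖ − mₖ, dₖ₊₁ = (n − mₖ₊₁²)/dₖ, aₖ₊₁ = ⌊(a₀+mₖ₊₁)/dₖ₊₁⌋:
  k=1: m=12, d=24, a=1
  k=2: m=12, d=1, a=24
d=1 and a=2a₀=24 at k=2, so the next step gives (m, d) = (12, 24) again — its k=1 value — and the period has length 2.

[12; 1, 24]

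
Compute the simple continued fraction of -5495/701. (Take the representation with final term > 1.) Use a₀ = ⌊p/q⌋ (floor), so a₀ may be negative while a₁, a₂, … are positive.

-5495 = -8·701 + 113
701 = 6·113 + 23
113 = 4·23 + 21
23 = 1·21 + 2
21 = 10·2 + 1
2 = 2·1 + 0  (stop)
So -5495/701 = [-8; 6, 4, 1, 10, 2].

[-8; 6, 4, 1, 10, 2]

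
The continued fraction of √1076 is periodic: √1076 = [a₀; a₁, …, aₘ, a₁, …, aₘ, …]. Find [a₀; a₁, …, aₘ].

a₀ = ⌊√1076⌋ = 32.
With m₀=0, d₀=1 and mₖ₊₁ = dₖaₖ − mₖ, dₖ₊₁ = (n − mₖ₊₁²)/dₖ, aₖ₊₁ = ⌊(a₀+mₖ₊₁)/dₖ₊₁⌋:
  k=1: m=32, d=52, a=1
  k=2: m=20, d=13, a=4
  k=3: m=32, d=4, a=16
  k=4: m=32, d=13, a=4
  k=5: m=20, d=52, a=1
  k=6: m=32, d=1, a=64
d=1 and a=2a₀=64 at k=6, so the next step gives (m, d) = (32, 52) again — its k=1 value — and the period has length 6.

[32; 1, 4, 16, 4, 1, 64]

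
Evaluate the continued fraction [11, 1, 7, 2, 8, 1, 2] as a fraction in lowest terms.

Using pₖ = aₖpₖ₋₁ + pₖ₋₂ and qₖ = aₖqₖ₋₁ + qₖ₋₂:
  k=0: a=11, p=11, q=1
  k=1: a=1, p=12, q=1
  k=2: a=7, p=95, q=8
  k=3: a=2, p=202, q=17
  k=4: a=8, p=1711, q=144
  k=5: a=1, p=1913, q=161
  k=6: a=2, p=5537, q=466

5537/466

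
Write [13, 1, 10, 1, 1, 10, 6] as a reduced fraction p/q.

Using pₖ = aₖpₖ₋₁ + pₖ₋₂ and qₖ = aₖqₖ₋₁ + qₖ₋₂:
  k=0: a=13, p=13, q=1
  k=1: a=1, p=14, q=1
  k=2: a=10, p=153, q=11
  k=3: a=1, p=167, q=12
  k=4: a=1, p=320, q=23
  k=5: a=10, p=3367, q=242
  k=6: a=6, p=20522, q=1475

20522/1475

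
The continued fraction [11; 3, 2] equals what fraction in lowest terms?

Using pₖ = aₖpₖ₋₁ + pₖ₋₂ and qₖ = aₖqₖ₋₁ + qₖ₋₂:
  k=0: a=11, p=11, q=1
  k=1: a=3, p=34, q=3
  k=2: a=2, p=79, q=7

79/7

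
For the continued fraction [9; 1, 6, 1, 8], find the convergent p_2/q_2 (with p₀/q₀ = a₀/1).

69/7

Using pₖ = aₖpₖ₋₁ + pₖ₋₂, qₖ = aₖqₖ₋₁ + qₖ₋₂ (with p₋₁=1, p₋₂=0, q₋₁=0, q₋₂=1):
  k=0: a=9, p=9, q=1
  k=1: a=1, p=10, q=1
  k=2: a=6, p=69, q=7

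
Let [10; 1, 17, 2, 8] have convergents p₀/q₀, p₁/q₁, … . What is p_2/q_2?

197/18

Using pₖ = aₖpₖ₋₁ + pₖ₋₂, qₖ = aₖqₖ₋₁ + qₖ₋₂ (with p₋₁=1, p₋₂=0, q₋₁=0, q₋₂=1):
  k=0: a=10, p=10, q=1
  k=1: a=1, p=11, q=1
  k=2: a=17, p=197, q=18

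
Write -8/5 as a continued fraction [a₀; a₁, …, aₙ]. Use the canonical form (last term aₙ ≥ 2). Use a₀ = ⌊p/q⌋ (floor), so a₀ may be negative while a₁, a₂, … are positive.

[-2; 2, 2]

-8 = -2·5 + 2
5 = 2·2 + 1
2 = 2·1 + 0  (stop)
So -8/5 = [-2; 2, 2].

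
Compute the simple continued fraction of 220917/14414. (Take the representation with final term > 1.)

[15; 3, 16, 15, 2, 2, 1, 2]

220917 = 15·14414 + 4707
14414 = 3·4707 + 293
4707 = 16·293 + 19
293 = 15·19 + 8
19 = 2·8 + 3
8 = 2·3 + 2
3 = 1·2 + 1
2 = 2·1 + 0  (stop)
So 220917/14414 = [15; 3, 16, 15, 2, 2, 1, 2].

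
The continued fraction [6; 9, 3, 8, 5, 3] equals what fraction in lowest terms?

Fold from the inside: start with 3/1.
  5 + 1/3 = 16/3
  8 + 3/16 = 131/16
  3 + 16/131 = 409/131
  9 + 131/409 = 3812/409
  6 + 409/3812 = 23281/3812

23281/3812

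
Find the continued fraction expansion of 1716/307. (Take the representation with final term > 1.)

[5; 1, 1, 2, 3, 2, 3, 2]

1716 = 5×307 + 181
307 = 1×181 + 126
181 = 1×126 + 55
126 = 2×55 + 16
55 = 3×16 + 7
16 = 2×7 + 2
7 = 3×2 + 1
2 = 2×1 + 0  (stop)
So 1716/307 = [5; 1, 1, 2, 3, 2, 3, 2].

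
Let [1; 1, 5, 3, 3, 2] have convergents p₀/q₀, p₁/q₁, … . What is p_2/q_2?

Using pₖ = aₖpₖ₋₁ + pₖ₋₂, qₖ = aₖqₖ₋₁ + qₖ₋₂ (with p₋₁=1, p₋₂=0, q₋₁=0, q₋₂=1):
  k=0: a=1, p=1, q=1
  k=1: a=1, p=2, q=1
  k=2: a=5, p=11, q=6

11/6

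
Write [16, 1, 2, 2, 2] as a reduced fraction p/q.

284/17

Using pₖ = aₖpₖ₋₁ + pₖ₋₂ and qₖ = aₖqₖ₋₁ + qₖ₋₂:
  k=0: a=16, p=16, q=1
  k=1: a=1, p=17, q=1
  k=2: a=2, p=50, q=3
  k=3: a=2, p=117, q=7
  k=4: a=2, p=284, q=17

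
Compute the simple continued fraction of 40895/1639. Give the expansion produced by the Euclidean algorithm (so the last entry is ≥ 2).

[24; 1, 19, 2, 19, 2]

40895 = 24·1639 + 1559
1639 = 1·1559 + 80
1559 = 19·80 + 39
80 = 2·39 + 2
39 = 19·2 + 1
2 = 2·1 + 0  (stop)
So 40895/1639 = [24; 1, 19, 2, 19, 2].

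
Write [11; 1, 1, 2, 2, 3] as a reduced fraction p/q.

475/41

Using pₖ = aₖpₖ₋₁ + pₖ₋₂ and qₖ = aₖqₖ₋₁ + qₖ₋₂:
  k=0: a=11, p=11, q=1
  k=1: a=1, p=12, q=1
  k=2: a=1, p=23, q=2
  k=3: a=2, p=58, q=5
  k=4: a=2, p=139, q=12
  k=5: a=3, p=475, q=41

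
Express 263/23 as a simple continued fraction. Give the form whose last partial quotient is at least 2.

263 = 11×23 + 10
23 = 2×10 + 3
10 = 3×3 + 1
3 = 3×1 + 0  (stop)
So 263/23 = [11; 2, 3, 3].

[11; 2, 3, 3]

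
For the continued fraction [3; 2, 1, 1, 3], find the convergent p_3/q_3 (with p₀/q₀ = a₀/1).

Using pₖ = aₖpₖ₋₁ + pₖ₋₂, qₖ = aₖqₖ₋₁ + qₖ₋₂ (with p₋₁=1, p₋₂=0, q₋₁=0, q₋₂=1):
  k=0: a=3, p=3, q=1
  k=1: a=2, p=7, q=2
  k=2: a=1, p=10, q=3
  k=3: a=1, p=17, q=5

17/5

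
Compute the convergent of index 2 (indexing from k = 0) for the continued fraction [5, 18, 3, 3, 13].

Using pₖ = aₖpₖ₋₁ + pₖ₋₂, qₖ = aₖqₖ₋₁ + qₖ₋₂ (with p₋₁=1, p₋₂=0, q₋₁=0, q₋₂=1):
  k=0: a=5, p=5, q=1
  k=1: a=18, p=91, q=18
  k=2: a=3, p=278, q=55

278/55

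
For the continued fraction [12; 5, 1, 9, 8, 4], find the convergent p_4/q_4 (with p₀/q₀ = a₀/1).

Using pₖ = aₖpₖ₋₁ + pₖ₋₂, qₖ = aₖqₖ₋₁ + qₖ₋₂ (with p₋₁=1, p₋₂=0, q₋₁=0, q₋₂=1):
  k=0: a=12, p=12, q=1
  k=1: a=5, p=61, q=5
  k=2: a=1, p=73, q=6
  k=3: a=9, p=718, q=59
  k=4: a=8, p=5817, q=478

5817/478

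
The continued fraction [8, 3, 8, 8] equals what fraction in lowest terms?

Using pₖ = aₖpₖ₋₁ + pₖ₋₂ and qₖ = aₖqₖ₋₁ + qₖ₋₂:
  k=0: a=8, p=8, q=1
  k=1: a=3, p=25, q=3
  k=2: a=8, p=208, q=25
  k=3: a=8, p=1689, q=203

1689/203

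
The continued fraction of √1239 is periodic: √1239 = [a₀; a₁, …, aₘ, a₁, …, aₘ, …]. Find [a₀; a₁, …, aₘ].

[35; 5, 70]

a₀ = ⌊√1239⌋ = 35.
With m₀=0, d₀=1 and mₖ₊₁ = dₖaₖ − mₖ, dₖ₊₁ = (n − mₖ₊₁²)/dₖ, aₖ₊₁ = ⌊(a₀+mₖ₊₁)/dₖ₊₁⌋:
  k=1: m=35, d=14, a=5
  k=2: m=35, d=1, a=70
d=1 and a=2a₀=70 at k=2, so the next step gives (m, d) = (35, 14) again — its k=1 value — and the period has length 2.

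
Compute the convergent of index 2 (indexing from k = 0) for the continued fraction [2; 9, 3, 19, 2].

59/28

Using pₖ = aₖpₖ₋₁ + pₖ₋₂, qₖ = aₖqₖ₋₁ + qₖ₋₂ (with p₋₁=1, p₋₂=0, q₋₁=0, q₋₂=1):
  k=0: a=2, p=2, q=1
  k=1: a=9, p=19, q=9
  k=2: a=3, p=59, q=28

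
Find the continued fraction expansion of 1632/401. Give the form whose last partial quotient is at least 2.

[4; 14, 3, 9]

1632 = 4×401 + 28
401 = 14×28 + 9
28 = 3×9 + 1
9 = 9×1 + 0  (stop)
So 1632/401 = [4; 14, 3, 9].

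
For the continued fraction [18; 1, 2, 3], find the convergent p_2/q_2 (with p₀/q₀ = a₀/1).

56/3

Using pₖ = aₖpₖ₋₁ + pₖ₋₂, qₖ = aₖqₖ₋₁ + qₖ₋₂ (with p₋₁=1, p₋₂=0, q₋₁=0, q₋₂=1):
  k=0: a=18, p=18, q=1
  k=1: a=1, p=19, q=1
  k=2: a=2, p=56, q=3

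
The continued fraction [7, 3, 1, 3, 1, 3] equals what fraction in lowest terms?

Using pₖ = aₖpₖ₋₁ + pₖ₋₂ and qₖ = aₖqₖ₋₁ + qₖ₋₂:
  k=0: a=7, p=7, q=1
  k=1: a=3, p=22, q=3
  k=2: a=1, p=29, q=4
  k=3: a=3, p=109, q=15
  k=4: a=1, p=138, q=19
  k=5: a=3, p=523, q=72

523/72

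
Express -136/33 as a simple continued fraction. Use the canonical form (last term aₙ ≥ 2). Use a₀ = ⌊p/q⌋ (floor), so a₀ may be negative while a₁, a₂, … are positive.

[-5; 1, 7, 4]

-136 = -5*33 + 29
33 = 1*29 + 4
29 = 7*4 + 1
4 = 4*1 + 0  (stop)
So -136/33 = [-5; 1, 7, 4].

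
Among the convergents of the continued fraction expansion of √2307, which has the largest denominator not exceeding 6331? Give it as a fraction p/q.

147600/3073

√2307 = [48; 32, 96, …] (period length 2).
Convergents:
  p_0/q_0 = 48/1
  p_1/q_1 = 1537/32
  p_2/q_2 = 147600/3073
  p_3/q_3 = 4724737/98368
q_2 = 3073 ≤ 6331 < 98368 = q_3, so the answer is 147600/3073.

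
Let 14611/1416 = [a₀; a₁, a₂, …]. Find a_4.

3

14611 = 10·1416 + 451   →  a_0 = 10
1416 = 3·451 + 63   →  a_1 = 3
451 = 7·63 + 10   →  a_2 = 7
63 = 6·10 + 3   →  a_3 = 6
10 = 3·3 + 1   →  a_4 = 3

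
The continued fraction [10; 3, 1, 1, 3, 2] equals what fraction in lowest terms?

586/57

Fold from the inside: start with 2/1.
  3 + 1/2 = 7/2
  1 + 2/7 = 9/7
  1 + 7/9 = 16/9
  3 + 9/16 = 57/16
  10 + 16/57 = 586/57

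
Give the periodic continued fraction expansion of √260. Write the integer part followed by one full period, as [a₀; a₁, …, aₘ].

[16; 8, 32]

a₀ = ⌊√260⌋ = 16.
With m₀=0, d₀=1 and mₖ₊₁ = dₖaₖ − mₖ, dₖ₊₁ = (n − mₖ₊₁²)/dₖ, aₖ₊₁ = ⌊(a₀+mₖ₊₁)/dₖ₊₁⌋:
  k=1: m=16, d=4, a=8
  k=2: m=16, d=1, a=32
d=1 and a=2a₀=32 at k=2, so the next step gives (m, d) = (16, 4) again — its k=1 value — and the period has length 2.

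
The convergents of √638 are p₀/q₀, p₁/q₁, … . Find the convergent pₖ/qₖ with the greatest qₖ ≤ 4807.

42283/1674

√638 = [25; 3, 1, 6, 2, 6, 1, 3, 50, …] (period length 8).
Convergents:
  p_0/q_0 = 25/1
  p_1/q_1 = 76/3
  p_2/q_2 = 101/4
  p_3/q_3 = 682/27
  p_4/q_4 = 1465/58
  p_5/q_5 = 9472/375
  p_6/q_6 = 10937/433
  p_7/q_7 = 42283/1674
  p_8/q_8 = 2125087/84133
q_7 = 1674 ≤ 4807 < 84133 = q_8, so the answer is 42283/1674.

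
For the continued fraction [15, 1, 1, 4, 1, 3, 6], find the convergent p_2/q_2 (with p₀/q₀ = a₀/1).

31/2

Using pₖ = aₖpₖ₋₁ + pₖ₋₂, qₖ = aₖqₖ₋₁ + qₖ₋₂ (with p₋₁=1, p₋₂=0, q₋₁=0, q₋₂=1):
  k=0: a=15, p=15, q=1
  k=1: a=1, p=16, q=1
  k=2: a=1, p=31, q=2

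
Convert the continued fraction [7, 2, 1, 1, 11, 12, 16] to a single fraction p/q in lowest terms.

Using pₖ = aₖpₖ₋₁ + pₖ₋₂ and qₖ = aₖqₖ₋₁ + qₖ₋₂:
  k=0: a=7, p=7, q=1
  k=1: a=2, p=15, q=2
  k=2: a=1, p=22, q=3
  k=3: a=1, p=37, q=5
  k=4: a=11, p=429, q=58
  k=5: a=12, p=5185, q=701
  k=6: a=16, p=83389, q=11274

83389/11274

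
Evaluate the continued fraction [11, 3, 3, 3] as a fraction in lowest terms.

Fold from the inside: start with 3/1.
  3 + 1/3 = 10/3
  3 + 3/10 = 33/10
  11 + 10/33 = 373/33

373/33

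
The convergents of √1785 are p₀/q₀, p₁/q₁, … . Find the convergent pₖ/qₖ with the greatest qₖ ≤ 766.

14238/337

√1785 = [42; 4, 84, …] (period length 2).
Convergents:
  p_0/q_0 = 42/1
  p_1/q_1 = 169/4
  p_2/q_2 = 14238/337
  p_3/q_3 = 57121/1352
q_2 = 337 ≤ 766 < 1352 = q_3, so the answer is 14238/337.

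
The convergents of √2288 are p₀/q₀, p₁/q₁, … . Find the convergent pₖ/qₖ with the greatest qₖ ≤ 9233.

164737/3444

√2288 = [47; 1, 4, 1, 94, …] (period length 4).
Convergents:
  p_0/q_0 = 47/1
  p_1/q_1 = 48/1
  p_2/q_2 = 239/5
  p_3/q_3 = 287/6
  p_4/q_4 = 27217/569
  p_5/q_5 = 27504/575
  p_6/q_6 = 137233/2869
  p_7/q_7 = 164737/3444
  p_8/q_8 = 15622511/326605
q_7 = 3444 ≤ 9233 < 326605 = q_8, so the answer is 164737/3444.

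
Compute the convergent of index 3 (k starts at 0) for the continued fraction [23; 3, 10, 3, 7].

Using pₖ = aₖpₖ₋₁ + pₖ₋₂, qₖ = aₖqₖ₋₁ + qₖ₋₂ (with p₋₁=1, p₋₂=0, q₋₁=0, q₋₂=1):
  k=0: a=23, p=23, q=1
  k=1: a=3, p=70, q=3
  k=2: a=10, p=723, q=31
  k=3: a=3, p=2239, q=96

2239/96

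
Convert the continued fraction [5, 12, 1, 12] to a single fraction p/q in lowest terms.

Fold from the inside: start with 12/1.
  1 + 1/12 = 13/12
  12 + 12/13 = 168/13
  5 + 13/168 = 853/168

853/168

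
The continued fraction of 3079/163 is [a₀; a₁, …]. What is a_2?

3079 = 18·163 + 145   →  a_0 = 18
163 = 1·145 + 18   →  a_1 = 1
145 = 8·18 + 1   →  a_2 = 8

8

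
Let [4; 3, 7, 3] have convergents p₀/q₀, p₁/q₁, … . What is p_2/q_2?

Using pₖ = aₖpₖ₋₁ + pₖ₋₂, qₖ = aₖqₖ₋₁ + qₖ₋₂ (with p₋₁=1, p₋₂=0, q₋₁=0, q₋₂=1):
  k=0: a=4, p=4, q=1
  k=1: a=3, p=13, q=3
  k=2: a=7, p=95, q=22

95/22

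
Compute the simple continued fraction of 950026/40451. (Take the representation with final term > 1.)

950026 = 23·40451 + 19653
40451 = 2·19653 + 1145
19653 = 17·1145 + 188
1145 = 6·188 + 17
188 = 11·17 + 1
17 = 17·1 + 0  (stop)
So 950026/40451 = [23; 2, 17, 6, 11, 17].

[23; 2, 17, 6, 11, 17]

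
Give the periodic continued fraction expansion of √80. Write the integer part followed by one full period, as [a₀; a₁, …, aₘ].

[8; 1, 16]

a₀ = ⌊√80⌋ = 8.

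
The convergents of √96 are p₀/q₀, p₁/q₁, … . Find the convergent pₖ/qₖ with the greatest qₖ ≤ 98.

√96 = [9; 1, 3, 1, 18, …] (period length 4).
Convergents:
  p_0/q_0 = 9/1
  p_1/q_1 = 10/1
  p_2/q_2 = 39/4
  p_3/q_3 = 49/5
  p_4/q_4 = 921/94
  p_5/q_5 = 970/99
q_4 = 94 ≤ 98 < 99 = q_5, so the answer is 921/94.

921/94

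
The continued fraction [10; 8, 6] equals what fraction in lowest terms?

Using pₖ = aₖpₖ₋₁ + pₖ₋₂ and qₖ = aₖqₖ₋₁ + qₖ₋₂:
  k=0: a=10, p=10, q=1
  k=1: a=8, p=81, q=8
  k=2: a=6, p=496, q=49

496/49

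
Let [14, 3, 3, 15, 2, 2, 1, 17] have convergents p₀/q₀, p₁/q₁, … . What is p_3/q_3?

Using pₖ = aₖpₖ₋₁ + pₖ₋₂, qₖ = aₖqₖ₋₁ + qₖ₋₂ (with p₋₁=1, p₋₂=0, q₋₁=0, q₋₂=1):
  k=0: a=14, p=14, q=1
  k=1: a=3, p=43, q=3
  k=2: a=3, p=143, q=10
  k=3: a=15, p=2188, q=153

2188/153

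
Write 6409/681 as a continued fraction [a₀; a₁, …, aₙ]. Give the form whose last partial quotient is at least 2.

[9; 2, 2, 3, 5, 2, 3]

6409 = 9×681 + 280
681 = 2×280 + 121
280 = 2×121 + 38
121 = 3×38 + 7
38 = 5×7 + 3
7 = 2×3 + 1
3 = 3×1 + 0  (stop)
So 6409/681 = [9; 2, 2, 3, 5, 2, 3].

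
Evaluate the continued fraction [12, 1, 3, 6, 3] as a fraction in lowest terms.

Fold from the inside: start with 3/1.
  6 + 1/3 = 19/3
  3 + 3/19 = 60/19
  1 + 19/60 = 79/60
  12 + 60/79 = 1008/79

1008/79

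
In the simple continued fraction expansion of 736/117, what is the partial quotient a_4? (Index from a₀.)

1

736 = 6·117 + 34   →  a_0 = 6
117 = 3·34 + 15   →  a_1 = 3
34 = 2·15 + 4   →  a_2 = 2
15 = 3·4 + 3   →  a_3 = 3
4 = 1·3 + 1   →  a_4 = 1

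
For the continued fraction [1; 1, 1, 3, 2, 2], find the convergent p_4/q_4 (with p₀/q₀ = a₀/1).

25/16

Using pₖ = aₖpₖ₋₁ + pₖ₋₂, qₖ = aₖqₖ₋₁ + qₖ₋₂ (with p₋₁=1, p₋₂=0, q₋₁=0, q₋₂=1):
  k=0: a=1, p=1, q=1
  k=1: a=1, p=2, q=1
  k=2: a=1, p=3, q=2
  k=3: a=3, p=11, q=7
  k=4: a=2, p=25, q=16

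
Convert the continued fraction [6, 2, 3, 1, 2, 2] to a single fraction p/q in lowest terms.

380/59

Using pₖ = aₖpₖ₋₁ + pₖ₋₂ and qₖ = aₖqₖ₋₁ + qₖ₋₂:
  k=0: a=6, p=6, q=1
  k=1: a=2, p=13, q=2
  k=2: a=3, p=45, q=7
  k=3: a=1, p=58, q=9
  k=4: a=2, p=161, q=25
  k=5: a=2, p=380, q=59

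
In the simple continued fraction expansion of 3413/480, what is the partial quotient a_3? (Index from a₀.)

1

3413 = 7·480 + 53   →  a_0 = 7
480 = 9·53 + 3   →  a_1 = 9
53 = 17·3 + 2   →  a_2 = 17
3 = 1·2 + 1   →  a_3 = 1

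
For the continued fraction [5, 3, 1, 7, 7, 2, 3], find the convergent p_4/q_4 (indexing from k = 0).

1162/221

Using pₖ = aₖpₖ₋₁ + pₖ₋₂, qₖ = aₖqₖ₋₁ + qₖ₋₂ (with p₋₁=1, p₋₂=0, q₋₁=0, q₋₂=1):
  k=0: a=5, p=5, q=1
  k=1: a=3, p=16, q=3
  k=2: a=1, p=21, q=4
  k=3: a=7, p=163, q=31
  k=4: a=7, p=1162, q=221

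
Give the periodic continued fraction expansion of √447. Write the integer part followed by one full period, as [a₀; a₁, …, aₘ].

a₀ = ⌊√447⌋ = 21.

[21; 7, 42]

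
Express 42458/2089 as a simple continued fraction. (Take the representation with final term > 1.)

42458 = 20·2089 + 678
2089 = 3·678 + 55
678 = 12·55 + 18
55 = 3·18 + 1
18 = 18·1 + 0  (stop)
So 42458/2089 = [20; 3, 12, 3, 18].

[20; 3, 12, 3, 18]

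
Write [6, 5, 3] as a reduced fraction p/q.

99/16

Using pₖ = aₖpₖ₋₁ + pₖ₋₂ and qₖ = aₖqₖ₋₁ + qₖ₋₂:
  k=0: a=6, p=6, q=1
  k=1: a=5, p=31, q=5
  k=2: a=3, p=99, q=16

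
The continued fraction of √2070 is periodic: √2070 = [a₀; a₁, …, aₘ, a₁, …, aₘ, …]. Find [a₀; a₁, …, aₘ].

[45; 2, 90]

a₀ = ⌊√2070⌋ = 45.
With m₀=0, d₀=1 and mₖ₊₁ = dₖaₖ − mₖ, dₖ₊₁ = (n − mₖ₊₁²)/dₖ, aₖ₊₁ = ⌊(a₀+mₖ₊₁)/dₖ₊₁⌋:
  k=1: m=45, d=45, a=2
  k=2: m=45, d=1, a=90
d=1 and a=2a₀=90 at k=2, so the next step gives (m, d) = (45, 45) again — its k=1 value — and the period has length 2.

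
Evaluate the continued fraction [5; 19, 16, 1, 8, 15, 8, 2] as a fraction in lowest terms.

Fold from the inside: start with 2/1.
  8 + 1/2 = 17/2
  15 + 2/17 = 257/17
  8 + 17/257 = 2073/257
  1 + 257/2073 = 2330/2073
  16 + 2073/2330 = 39353/2330
  19 + 2330/39353 = 750037/39353
  5 + 39353/750037 = 3789538/750037

3789538/750037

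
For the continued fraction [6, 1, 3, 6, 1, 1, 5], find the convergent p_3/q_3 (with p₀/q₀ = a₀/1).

Using pₖ = aₖpₖ₋₁ + pₖ₋₂, qₖ = aₖqₖ₋₁ + qₖ₋₂ (with p₋₁=1, p₋₂=0, q₋₁=0, q₋₂=1):
  k=0: a=6, p=6, q=1
  k=1: a=1, p=7, q=1
  k=2: a=3, p=27, q=4
  k=3: a=6, p=169, q=25

169/25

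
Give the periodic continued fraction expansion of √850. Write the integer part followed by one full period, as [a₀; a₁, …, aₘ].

[29; 6, 2, 6, 58]

a₀ = ⌊√850⌋ = 29.
With m₀=0, d₀=1 and mₖ₊₁ = dₖaₖ − mₖ, dₖ₊₁ = (n − mₖ₊₁²)/dₖ, aₖ₊₁ = ⌊(a₀+mₖ₊₁)/dₖ₊₁⌋:
  k=1: m=29, d=9, a=6
  k=2: m=25, d=25, a=2
  k=3: m=25, d=9, a=6
  k=4: m=29, d=1, a=58
d=1 and a=2a₀=58 at k=4, so the next step gives (m, d) = (29, 9) again — its k=1 value — and the period has length 4.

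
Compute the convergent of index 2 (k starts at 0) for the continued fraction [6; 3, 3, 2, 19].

63/10

Using pₖ = aₖpₖ₋₁ + pₖ₋₂, qₖ = aₖqₖ₋₁ + qₖ₋₂ (with p₋₁=1, p₋₂=0, q₋₁=0, q₋₂=1):
  k=0: a=6, p=6, q=1
  k=1: a=3, p=19, q=3
  k=2: a=3, p=63, q=10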